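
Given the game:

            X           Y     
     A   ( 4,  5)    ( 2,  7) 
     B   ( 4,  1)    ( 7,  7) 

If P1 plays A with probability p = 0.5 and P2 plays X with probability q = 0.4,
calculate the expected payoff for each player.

E[P1] = 4.3, E[P2] = 5.4

Work:
E[P1] = p·q·π₁(A,X) + p·(1-q)·π₁(A,Y) + (1-p)·q·π₁(B,X) + (1-p)·(1-q)·π₁(B,Y)
= 0.5·0.4·4 + 0.5·0.6·2 + 0.5·0.4·4 + 0.5·0.6·7
= 4.3

E[P2] = 5.4 (similar calculation)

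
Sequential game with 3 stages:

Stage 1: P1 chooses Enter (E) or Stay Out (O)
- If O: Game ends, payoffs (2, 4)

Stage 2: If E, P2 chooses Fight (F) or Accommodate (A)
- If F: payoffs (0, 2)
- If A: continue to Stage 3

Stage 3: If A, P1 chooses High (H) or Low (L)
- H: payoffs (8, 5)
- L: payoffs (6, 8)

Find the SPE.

SPE: (E, A, H); Outcome (8, 5)

Work:
Stage 3: P1 chooses H (8 vs 6)
Stage 2: P2: F->2, A->5 (anticipating H). Choose A
Stage 1: P1: O->2, E->8 (anticipating A, H). Choose E
SPE path: E -> A -> H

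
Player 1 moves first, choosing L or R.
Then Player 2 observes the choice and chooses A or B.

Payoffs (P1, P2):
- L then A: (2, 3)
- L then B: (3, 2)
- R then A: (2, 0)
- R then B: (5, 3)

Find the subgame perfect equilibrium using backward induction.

P1 plays R, P2 plays A after L and B after R; Payoff (5, 3)

Work:
Backward induction:
After L: P2 chooses A → P1 gets 2
After R: P2 chooses B → P1 gets 5
P1 chooses R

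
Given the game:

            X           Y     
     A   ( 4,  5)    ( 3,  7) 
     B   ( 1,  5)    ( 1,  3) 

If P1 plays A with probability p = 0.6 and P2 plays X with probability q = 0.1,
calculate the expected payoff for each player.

E[P1] = 2.26, E[P2] = 5.36

Work:
E[P1] = p·q·π₁(A,X) + p·(1-q)·π₁(A,Y) + (1-p)·q·π₁(B,X) + (1-p)·(1-q)·π₁(B,Y)
= 0.6·0.1·4 + 0.6·0.9·3 + 0.4·0.1·1 + 0.4·0.9·1
= 2.26

E[P2] = 5.36 (similar calculation)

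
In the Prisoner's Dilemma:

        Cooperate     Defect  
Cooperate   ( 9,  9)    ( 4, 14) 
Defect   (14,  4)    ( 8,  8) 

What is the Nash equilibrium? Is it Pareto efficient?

(Defect, Defect) is NE; not Pareto efficient

Work:
Defect dominates Cooperate for both players:
If P2 cooperates: Defect (14) > Cooperate (9)
If P2 defects: Defect (8) > Cooperate (4)
NE: (Defect, Defect) with payoff (8, 8)
But (Cooperate, Cooperate) = (9, 9) Pareto dominates (8, 8)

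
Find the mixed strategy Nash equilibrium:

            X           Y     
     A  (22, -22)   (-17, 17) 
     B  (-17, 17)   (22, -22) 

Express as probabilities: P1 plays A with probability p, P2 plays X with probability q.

p = 0.5, q = 0.5

Work:
Find probabilities that make opponent indifferent:
P2 chooses q to make P1 indifferent between A and B
P1 chooses p to make P2 indifferent between X and Y
Mixed NE: P1 plays (A: 0.5, B: 0.5), P2 plays (X: 0.5, Y: 0.5)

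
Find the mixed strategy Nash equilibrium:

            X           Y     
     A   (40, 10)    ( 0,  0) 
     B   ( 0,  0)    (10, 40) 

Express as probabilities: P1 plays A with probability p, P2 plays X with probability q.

p = 0.8, q = 0.2

Work:
Find probabilities that make opponent indifferent:
P2 chooses q to make P1 indifferent between A and B
P1 chooses p to make P2 indifferent between X and Y
Mixed NE: P1 plays (A: 0.8, B: 0.2), P2 plays (X: 0.2, Y: 0.8)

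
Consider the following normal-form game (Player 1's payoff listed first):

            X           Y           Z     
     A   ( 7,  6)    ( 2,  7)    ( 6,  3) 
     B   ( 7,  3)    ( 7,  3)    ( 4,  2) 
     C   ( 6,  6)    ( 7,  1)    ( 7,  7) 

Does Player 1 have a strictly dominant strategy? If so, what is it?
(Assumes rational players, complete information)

No strictly dominant strategy exists for Player 1

Work:
A strategy strictly dominates another if it gives a strictly higher payoff against every opponent action. Compare each pair of P1's strategies column-by-column:
  A vs B: [7 vs 7, 2 vs 7, 6 vs 4] → A does not strictly dominate B (column X: 7 ≤ 7)
  A vs C: [7 vs 6, 2 vs 7, 6 vs 7] → A does not strictly dominate C (column Y: 2 ≤ 7)
  B vs A: [7 vs 7, 7 vs 2, 4 vs 6] → B does not strictly dominate A (column X: 7 ≤ 7)
  B vs C: [7 vs 6, 7 vs 7, 4 vs 7] → B does not strictly dominate C (column Y: 7 ≤ 7)
  C vs A: [6 vs 7, 7 vs 2, 7 vs 6] → C does not strictly dominate A (column X: 6 ≤ 7)
  C vs B: [6 vs 7, 7 vs 7, 7 vs 4] → C does not strictly dominate B (column X: 6 ≤ 7)
No single strategy strictly dominates all others → no strictly dominant strategy.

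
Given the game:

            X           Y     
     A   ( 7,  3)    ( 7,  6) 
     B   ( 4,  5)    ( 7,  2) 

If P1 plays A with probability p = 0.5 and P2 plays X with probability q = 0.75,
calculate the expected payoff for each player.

E[P1] = 5.875, E[P2] = 4.0

Work:
E[P1] = p·q·π₁(A,X) + p·(1-q)·π₁(A,Y) + (1-p)·q·π₁(B,X) + (1-p)·(1-q)·π₁(B,Y)
= 0.5·0.75·7 + 0.5·0.25·7 + 0.5·0.75·4 + 0.5·0.25·7
= 5.875

E[P2] = 4.0 (similar calculation)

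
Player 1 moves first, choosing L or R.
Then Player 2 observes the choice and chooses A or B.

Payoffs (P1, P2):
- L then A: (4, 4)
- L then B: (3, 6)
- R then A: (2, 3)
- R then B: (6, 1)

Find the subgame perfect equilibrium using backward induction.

P1 plays L, P2 plays B after L and A after R; Payoff (3, 6)

Work:
Backward induction:
After L: P2 chooses B → P1 gets 3
After R: P2 chooses A → P1 gets 2
P1 chooses L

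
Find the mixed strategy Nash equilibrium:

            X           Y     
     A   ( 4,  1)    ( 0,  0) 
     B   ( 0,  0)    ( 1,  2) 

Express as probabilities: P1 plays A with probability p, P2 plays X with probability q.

p = 0.6667, q = 0.2

Work:
Find probabilities that make opponent indifferent:
P2 chooses q to make P1 indifferent between A and B
P1 chooses p to make P2 indifferent between X and Y
Mixed NE: P1 plays (A: 0.6667, B: 0.3333), P2 plays (X: 0.2, Y: 0.8)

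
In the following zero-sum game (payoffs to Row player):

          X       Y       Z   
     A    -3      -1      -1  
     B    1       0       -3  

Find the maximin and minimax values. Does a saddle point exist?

Maximin = -3, Minimax = -1, Saddle: False

Work:
Row minimums: [-3, -3] → maximin = -3
Column maximums: [1, 0, -1] → minimax = -1
No saddle point (maximin ≠ minimax). Mixed strategy needed.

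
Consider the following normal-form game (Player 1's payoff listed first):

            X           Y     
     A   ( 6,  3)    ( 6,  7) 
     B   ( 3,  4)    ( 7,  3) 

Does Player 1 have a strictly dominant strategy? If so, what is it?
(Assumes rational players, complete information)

No strictly dominant strategy exists for Player 1

Work:
A strategy strictly dominates another if it gives a strictly higher payoff against every opponent action. Compare each pair of P1's strategies column-by-column:
  A vs B: [6 vs 3, 6 vs 7] → A does not strictly dominate B (column Y: 6 ≤ 7)
  B vs A: [3 vs 6, 7 vs 6] → B does not strictly dominate A (column X: 3 ≤ 6)
No single strategy strictly dominates all others → no strictly dominant strategy.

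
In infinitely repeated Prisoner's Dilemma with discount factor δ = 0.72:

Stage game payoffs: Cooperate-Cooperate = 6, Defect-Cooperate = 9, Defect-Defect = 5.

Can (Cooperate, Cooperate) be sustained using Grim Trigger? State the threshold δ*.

δ* = 0.75; since δ = 0.72 < 0.75, cooperation cannot be sustained

Work:
For Grim Trigger:
Cooperate forever: 6/(1-δ)
Defect then punished: 9 + 5·δ/(1-δ)
Need: 6/(1-δ) ≥ 9 + 5·δ/(1-δ)
Solving: δ ≥ (T-R)/(T-P) = (9-6)/(9-5) = 0.75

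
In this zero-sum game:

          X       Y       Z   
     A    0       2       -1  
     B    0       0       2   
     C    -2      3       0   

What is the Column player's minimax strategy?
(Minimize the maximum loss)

Column should play X, value = 0

Work:
Column player minimizes Row's maximum payoff:
Column X: max payoff to Row = 0
Column Y: max payoff to Row = 3
Column Z: max payoff to Row = 2
Minimum is 0, achieved by column X.
Minimax strategy: X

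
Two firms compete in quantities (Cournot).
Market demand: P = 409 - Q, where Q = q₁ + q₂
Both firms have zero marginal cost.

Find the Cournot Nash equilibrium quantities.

q₁* = q₂* = 136.33; P* = 136.33

Work:
Profit: π_i = P·q_i = (a - q_i - q_j)·q_i
FOC: ∂π_i/∂q_i = a - 2q_i - q_j = 0
Reaction function: q_i = (409 - q_j)/2
Symmetry: q* = 409/3 = 136.33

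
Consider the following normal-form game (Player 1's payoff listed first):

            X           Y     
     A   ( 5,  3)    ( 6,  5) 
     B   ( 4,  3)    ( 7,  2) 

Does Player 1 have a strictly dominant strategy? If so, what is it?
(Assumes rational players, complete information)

No strictly dominant strategy exists for Player 1

Work:
A strategy strictly dominates another if it gives a strictly higher payoff against every opponent action. Compare each pair of P1's strategies column-by-column:
  A vs B: [5 vs 4, 6 vs 7] → A does not strictly dominate B (column Y: 6 ≤ 7)
  B vs A: [4 vs 5, 7 vs 6] → B does not strictly dominate A (column X: 4 ≤ 5)
No single strategy strictly dominates all others → no strictly dominant strategy.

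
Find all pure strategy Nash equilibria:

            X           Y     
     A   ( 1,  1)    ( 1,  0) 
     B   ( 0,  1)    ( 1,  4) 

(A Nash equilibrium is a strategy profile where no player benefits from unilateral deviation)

Nash equilibrium: (A, X), (B, Y)

Work:
Best responses:
  P1 vs X: payoffs [1, 0] → best response A (payoff 1)
  P1 vs Y: payoffs [1, 1] → best response A/B (payoff 1)
  P2 vs A: payoffs [1, 0] → best response X (payoff 1)
  P2 vs B: payoffs [1, 4] → best response Y (payoff 4)
Mutual best responses: (A,X), (B,Y) → Nash equilibria.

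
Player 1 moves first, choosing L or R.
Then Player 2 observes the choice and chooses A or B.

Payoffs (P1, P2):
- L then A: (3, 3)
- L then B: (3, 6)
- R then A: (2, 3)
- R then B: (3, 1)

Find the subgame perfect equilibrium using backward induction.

P1 plays L, P2 plays B after L and A after R; Payoff (3, 6)

Work:
Backward induction:
After L: P2 chooses B → P1 gets 3
After R: P2 chooses A → P1 gets 2
P1 chooses L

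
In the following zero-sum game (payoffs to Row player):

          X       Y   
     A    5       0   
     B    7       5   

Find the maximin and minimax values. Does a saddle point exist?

Maximin = 5, Minimax = 5, Saddle: True

Work:
Row minimums: [0, 5] → maximin = 5
Column maximums: [7, 5] → minimax = 5
Saddle point exists! Game value = 5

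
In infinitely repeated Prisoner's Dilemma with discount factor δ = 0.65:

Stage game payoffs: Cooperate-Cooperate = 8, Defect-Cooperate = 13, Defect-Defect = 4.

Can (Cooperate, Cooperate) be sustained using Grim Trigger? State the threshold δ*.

δ* = 0.5556; since δ = 0.65 ≥ 0.5556, cooperation can be sustained

Work:
For Grim Trigger:
Cooperate forever: 8/(1-δ)
Defect then punished: 13 + 4·δ/(1-δ)
Need: 8/(1-δ) ≥ 13 + 4·δ/(1-δ)
Solving: δ ≥ (T-R)/(T-P) = (13-8)/(13-4) = 0.5556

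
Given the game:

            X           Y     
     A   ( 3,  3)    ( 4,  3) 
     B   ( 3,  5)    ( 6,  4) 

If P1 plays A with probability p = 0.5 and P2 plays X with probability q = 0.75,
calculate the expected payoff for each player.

E[P1] = 3.5, E[P2] = 3.875

Work:
E[P1] = p·q·π₁(A,X) + p·(1-q)·π₁(A,Y) + (1-p)·q·π₁(B,X) + (1-p)·(1-q)·π₁(B,Y)
= 0.5·0.75·3 + 0.5·0.25·4 + 0.5·0.75·3 + 0.5·0.25·6
= 3.5

E[P2] = 3.875 (similar calculation)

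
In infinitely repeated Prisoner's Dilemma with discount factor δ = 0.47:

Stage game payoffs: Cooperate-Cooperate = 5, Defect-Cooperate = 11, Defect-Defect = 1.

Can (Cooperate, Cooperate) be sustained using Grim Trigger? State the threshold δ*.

δ* = 0.6; since δ = 0.47 < 0.6, cooperation cannot be sustained

Work:
For Grim Trigger:
Cooperate forever: 5/(1-δ)
Defect then punished: 11 + 1·δ/(1-δ)
Need: 5/(1-δ) ≥ 11 + 1·δ/(1-δ)
Solving: δ ≥ (T-R)/(T-P) = (11-5)/(11-1) = 0.6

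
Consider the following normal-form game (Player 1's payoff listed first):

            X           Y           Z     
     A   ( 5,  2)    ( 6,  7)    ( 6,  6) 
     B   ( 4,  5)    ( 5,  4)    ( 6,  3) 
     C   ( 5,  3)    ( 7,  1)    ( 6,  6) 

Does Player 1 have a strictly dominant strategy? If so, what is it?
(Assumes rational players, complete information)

No strictly dominant strategy exists for Player 1

Work:
A strategy strictly dominates another if it gives a strictly higher payoff against every opponent action. Compare each pair of P1's strategies column-by-column:
  A vs B: [5 vs 4, 6 vs 5, 6 vs 6] → A does not strictly dominate B (column Z: 6 ≤ 6)
  A vs C: [5 vs 5, 6 vs 7, 6 vs 6] → A does not strictly dominate C (column X: 5 ≤ 5)
  B vs A: [4 vs 5, 5 vs 6, 6 vs 6] → B does not strictly dominate A (column X: 4 ≤ 5)
  B vs C: [4 vs 5, 5 vs 7, 6 vs 6] → B does not strictly dominate C (column X: 4 ≤ 5)
  C vs A: [5 vs 5, 7 vs 6, 6 vs 6] → C does not strictly dominate A (column X: 5 ≤ 5)
  C vs B: [5 vs 4, 7 vs 5, 6 vs 6] → C does not strictly dominate B (column Z: 6 ≤ 6)
No single strategy strictly dominates all others → no strictly dominant strategy.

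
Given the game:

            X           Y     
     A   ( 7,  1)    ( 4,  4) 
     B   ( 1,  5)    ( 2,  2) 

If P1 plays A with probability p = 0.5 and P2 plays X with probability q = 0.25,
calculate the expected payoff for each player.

E[P1] = 3.25, E[P2] = 3.0

Work:
E[P1] = p·q·π₁(A,X) + p·(1-q)·π₁(A,Y) + (1-p)·q·π₁(B,X) + (1-p)·(1-q)·π₁(B,Y)
= 0.5·0.25·7 + 0.5·0.75·4 + 0.5·0.25·1 + 0.5·0.75·2
= 3.25

E[P2] = 3.0 (similar calculation)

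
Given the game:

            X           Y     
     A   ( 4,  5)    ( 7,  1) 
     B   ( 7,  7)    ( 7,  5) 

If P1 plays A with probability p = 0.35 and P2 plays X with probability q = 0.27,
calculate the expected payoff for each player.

E[P1] = 6.7165, E[P2] = 4.329

Work:
E[P1] = p·q·π₁(A,X) + p·(1-q)·π₁(A,Y) + (1-p)·q·π₁(B,X) + (1-p)·(1-q)·π₁(B,Y)
= 0.35·0.27·4 + 0.35·0.73·7 + 0.65·0.27·7 + 0.65·0.73·7
= 6.7165

E[P2] = 4.329 (similar calculation)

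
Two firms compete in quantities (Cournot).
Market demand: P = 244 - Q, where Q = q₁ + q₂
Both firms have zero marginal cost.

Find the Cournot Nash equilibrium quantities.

q₁* = q₂* = 81.33; P* = 81.33

Work:
Profit: π_i = P·q_i = (a - q_i - q_j)·q_i
FOC: ∂π_i/∂q_i = a - 2q_i - q_j = 0
Reaction function: q_i = (244 - q_j)/2
Symmetry: q* = 244/3 = 81.33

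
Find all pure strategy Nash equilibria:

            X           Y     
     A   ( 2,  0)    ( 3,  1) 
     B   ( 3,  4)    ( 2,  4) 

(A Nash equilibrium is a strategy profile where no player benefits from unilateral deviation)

Nash equilibrium: (A, Y), (B, X)

Work:
Best responses:
  P1 vs X: payoffs [2, 3] → best response B (payoff 3)
  P1 vs Y: payoffs [3, 2] → best response A (payoff 3)
  P2 vs A: payoffs [0, 1] → best response Y (payoff 1)
  P2 vs B: payoffs [4, 4] → best response X/Y (payoff 4)
Mutual best responses: (A,Y), (B,X) → Nash equilibria.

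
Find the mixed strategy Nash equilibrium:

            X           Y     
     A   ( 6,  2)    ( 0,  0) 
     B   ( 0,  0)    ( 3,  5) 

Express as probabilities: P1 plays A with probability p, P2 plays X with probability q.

p = 0.7143, q = 0.3333

Work:
Find probabilities that make opponent indifferent:
P2 chooses q to make P1 indifferent between A and B
P1 chooses p to make P2 indifferent between X and Y
Mixed NE: P1 plays (A: 0.7143, B: 0.2857), P2 plays (X: 0.3333, Y: 0.6667)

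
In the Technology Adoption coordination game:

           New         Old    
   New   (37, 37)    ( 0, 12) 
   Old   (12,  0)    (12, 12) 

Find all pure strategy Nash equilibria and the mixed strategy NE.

Pure NE: (New, New) and (Old, Old); Mixed NE: p = 0.3243, q = 0.3243

Work:
Check pure NE:
(New, New): (37, 37) - no unilateral deviation beneficial
(Old, Old): (12, 12) - no unilateral deviation beneficial
Mixed NE: P1 plays New with p = 0.3243, P2 plays New with q = 0.3243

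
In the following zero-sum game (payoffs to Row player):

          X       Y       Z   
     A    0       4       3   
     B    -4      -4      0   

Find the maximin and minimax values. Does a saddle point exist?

Maximin = 0, Minimax = 0, Saddle: True

Work:
Row minimums: [0, -4] → maximin = 0
Column maximums: [0, 4, 3] → minimax = 0
Saddle point exists! Game value = 0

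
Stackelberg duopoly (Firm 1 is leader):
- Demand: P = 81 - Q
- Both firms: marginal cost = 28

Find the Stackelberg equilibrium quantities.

q₁* (leader) = 26.5, q₂* (follower) = 13.25

Work:
Follower's reaction: q₂ = (a - c - q₁)/2
Leader substitutes: π₁ = q₁·(a - q₁ - (a-c-q₁)/2 - c)
FOC: q₁* = (81 - 28)/2 = 26.50
Then: q₂* = (81 - 28 - 26.5)/2 = 13.25
Leader has first-mover advantage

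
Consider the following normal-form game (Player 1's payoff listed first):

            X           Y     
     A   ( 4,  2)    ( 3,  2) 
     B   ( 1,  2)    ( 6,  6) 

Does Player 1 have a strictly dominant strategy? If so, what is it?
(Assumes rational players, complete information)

No strictly dominant strategy exists for Player 1

Work:
A strategy strictly dominates another if it gives a strictly higher payoff against every opponent action. Compare each pair of P1's strategies column-by-column:
  A vs B: [4 vs 1, 3 vs 6] → A does not strictly dominate B (column Y: 3 ≤ 6)
  B vs A: [1 vs 4, 6 vs 3] → B does not strictly dominate A (column X: 1 ≤ 4)
No single strategy strictly dominates all others → no strictly dominant strategy.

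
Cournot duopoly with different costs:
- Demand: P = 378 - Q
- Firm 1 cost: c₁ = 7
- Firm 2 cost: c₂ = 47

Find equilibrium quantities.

q₁* = 137.0, q₂* = 97.0

Work:
Reaction: q₁ = (378 - 7 - q₂)/2
Reaction: q₂ = (378 - 47 - q₁)/2
Solve simultaneously:
q₁* = (378 - 2×7 + 47)/3 = 137.0
q₂* = (378 - 2×47 + 7)/3 = 97.0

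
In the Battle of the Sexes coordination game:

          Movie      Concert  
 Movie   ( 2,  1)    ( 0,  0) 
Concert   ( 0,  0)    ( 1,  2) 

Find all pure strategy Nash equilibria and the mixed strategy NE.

Pure NE: (Movie, Movie) and (Concert, Concert); Mixed NE: p = 0.6667, q = 0.3333

Work:
Check pure NE:
(Movie, Movie): (2, 1) - no unilateral deviation beneficial
(Concert, Concert): (1, 2) - no unilateral deviation beneficial
Mixed NE: P1 plays Movie with p = 0.6667, P2 plays Movie with q = 0.3333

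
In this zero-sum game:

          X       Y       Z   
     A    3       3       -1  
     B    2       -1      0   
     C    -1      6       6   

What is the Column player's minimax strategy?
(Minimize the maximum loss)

Column should play X, value = 3

Work:
Column player minimizes Row's maximum payoff:
Column X: max payoff to Row = 3
Column Y: max payoff to Row = 6
Column Z: max payoff to Row = 6
Minimum is 3, achieved by column X.
Minimax strategy: X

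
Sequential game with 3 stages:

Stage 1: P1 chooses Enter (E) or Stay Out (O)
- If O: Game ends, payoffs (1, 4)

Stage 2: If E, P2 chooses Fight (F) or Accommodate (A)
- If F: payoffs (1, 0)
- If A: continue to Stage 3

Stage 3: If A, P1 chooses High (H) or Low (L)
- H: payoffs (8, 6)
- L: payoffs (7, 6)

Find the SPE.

SPE: (E, A, H); Outcome (8, 6)

Work:
Stage 3: P1 chooses H (8 vs 7)
Stage 2: P2: F->0, A->6 (anticipating H). Choose A
Stage 1: P1: O->1, E->8 (anticipating A, H). Choose E
SPE path: E -> A -> H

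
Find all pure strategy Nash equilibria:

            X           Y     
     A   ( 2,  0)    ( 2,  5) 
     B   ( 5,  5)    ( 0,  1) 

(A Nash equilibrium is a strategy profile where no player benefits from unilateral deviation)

Nash equilibrium: (A, Y), (B, X)

Work:
Best responses:
  P1 vs X: payoffs [2, 5] → best response B (payoff 5)
  P1 vs Y: payoffs [2, 0] → best response A (payoff 2)
  P2 vs A: payoffs [0, 5] → best response Y (payoff 5)
  P2 vs B: payoffs [5, 1] → best response X (payoff 5)
Mutual best responses: (A,Y), (B,X) → Nash equilibria.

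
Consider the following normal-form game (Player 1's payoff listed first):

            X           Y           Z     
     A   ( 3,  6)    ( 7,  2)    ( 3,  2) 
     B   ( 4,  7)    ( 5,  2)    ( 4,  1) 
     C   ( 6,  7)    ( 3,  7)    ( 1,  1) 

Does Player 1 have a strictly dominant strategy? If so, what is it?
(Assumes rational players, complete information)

No strictly dominant strategy exists for Player 1

Work:
A strategy strictly dominates another if it gives a strictly higher payoff against every opponent action. Compare each pair of P1's strategies column-by-column:
  A vs B: [3 vs 4, 7 vs 5, 3 vs 4] → A does not strictly dominate B (column X: 3 ≤ 4)
  A vs C: [3 vs 6, 7 vs 3, 3 vs 1] → A does not strictly dominate C (column X: 3 ≤ 6)
  B vs A: [4 vs 3, 5 vs 7, 4 vs 3] → B does not strictly dominate A (column Y: 5 ≤ 7)
  B vs C: [4 vs 6, 5 vs 3, 4 vs 1] → B does not strictly dominate C (column X: 4 ≤ 6)
  C vs A: [6 vs 3, 3 vs 7, 1 vs 3] → C does not strictly dominate A (column Y: 3 ≤ 7)
  C vs B: [6 vs 4, 3 vs 5, 1 vs 4] → C does not strictly dominate B (column Y: 3 ≤ 5)
No single strategy strictly dominates all others → no strictly dominant strategy.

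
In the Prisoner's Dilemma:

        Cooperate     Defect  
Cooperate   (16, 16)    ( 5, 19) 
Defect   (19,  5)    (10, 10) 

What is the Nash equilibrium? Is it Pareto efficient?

(Defect, Defect) is NE; not Pareto efficient

Work:
Defect dominates Cooperate for both players:
If P2 cooperates: Defect (19) > Cooperate (16)
If P2 defects: Defect (10) > Cooperate (5)
NE: (Defect, Defect) with payoff (10, 10)
But (Cooperate, Cooperate) = (16, 16) Pareto dominates (10, 10)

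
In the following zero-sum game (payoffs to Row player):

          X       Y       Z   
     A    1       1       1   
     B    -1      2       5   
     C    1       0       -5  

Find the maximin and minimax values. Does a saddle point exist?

Maximin = 1, Minimax = 1, Saddle: True

Work:
Row minimums: [1, -1, -5] → maximin = 1
Column maximums: [1, 2, 5] → minimax = 1
Saddle point exists! Game value = 1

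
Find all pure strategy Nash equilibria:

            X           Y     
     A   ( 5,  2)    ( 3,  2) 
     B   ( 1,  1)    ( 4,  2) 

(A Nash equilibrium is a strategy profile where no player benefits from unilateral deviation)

Nash equilibrium: (A, X), (B, Y)

Work:
Best responses:
  P1 vs X: payoffs [5, 1] → best response A (payoff 5)
  P1 vs Y: payoffs [3, 4] → best response B (payoff 4)
  P2 vs A: payoffs [2, 2] → best response X/Y (payoff 2)
  P2 vs B: payoffs [1, 2] → best response Y (payoff 2)
Mutual best responses: (A,X), (B,Y) → Nash equilibria.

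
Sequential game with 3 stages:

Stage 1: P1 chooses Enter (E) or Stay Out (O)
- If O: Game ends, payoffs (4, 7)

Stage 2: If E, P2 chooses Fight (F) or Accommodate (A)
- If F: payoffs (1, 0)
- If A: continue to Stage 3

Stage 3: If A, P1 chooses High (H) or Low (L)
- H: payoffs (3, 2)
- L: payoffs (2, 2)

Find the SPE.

SPE: (O, A, H); Outcome (4, 7)

Work:
Stage 3: P1 chooses H (3 vs 2)
Stage 2: P2: F->0, A->2 (anticipating H). Choose A
Stage 1: P1: O->4, E->3 (anticipating A, H). Choose O
SPE path: O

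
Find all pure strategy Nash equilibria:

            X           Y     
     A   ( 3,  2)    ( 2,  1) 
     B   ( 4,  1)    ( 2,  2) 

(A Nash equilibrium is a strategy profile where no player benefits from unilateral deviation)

Nash equilibrium: (B, Y)

Work:
Best responses:
  P1 vs X: payoffs [3, 4] → best response B (payoff 4)
  P1 vs Y: payoffs [2, 2] → best response A/B (payoff 2)
  P2 vs A: payoffs [2, 1] → best response X (payoff 2)
  P2 vs B: payoffs [1, 2] → best response Y (payoff 2)
Mutual best responses: (B,Y) → Nash equilibria.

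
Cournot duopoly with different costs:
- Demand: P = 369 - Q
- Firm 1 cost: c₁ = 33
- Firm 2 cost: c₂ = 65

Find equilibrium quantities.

q₁* = 122.67, q₂* = 90.67

Work:
Reaction: q₁ = (369 - 33 - q₂)/2
Reaction: q₂ = (369 - 65 - q₁)/2
Solve simultaneously:
q₁* = (369 - 2×33 + 65)/3 = 122.67
q₂* = (369 - 2×65 + 33)/3 = 90.67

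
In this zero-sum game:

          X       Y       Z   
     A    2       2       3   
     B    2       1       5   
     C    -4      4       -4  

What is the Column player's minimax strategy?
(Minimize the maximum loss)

Column should play X, value = 2

Work:
Column player minimizes Row's maximum payoff:
Column X: max payoff to Row = 2
Column Y: max payoff to Row = 4
Column Z: max payoff to Row = 5
Minimum is 2, achieved by column X.
Minimax strategy: X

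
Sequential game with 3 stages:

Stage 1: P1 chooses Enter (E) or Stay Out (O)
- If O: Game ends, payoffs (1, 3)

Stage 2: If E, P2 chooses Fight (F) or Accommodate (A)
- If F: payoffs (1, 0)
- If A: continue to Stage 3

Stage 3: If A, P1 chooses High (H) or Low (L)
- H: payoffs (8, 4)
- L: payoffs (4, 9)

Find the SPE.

SPE: (E, A, H); Outcome (8, 4)

Work:
Stage 3: P1 chooses H (8 vs 4)
Stage 2: P2: F->0, A->4 (anticipating H). Choose A
Stage 1: P1: O->1, E->8 (anticipating A, H). Choose E
SPE path: E -> A -> H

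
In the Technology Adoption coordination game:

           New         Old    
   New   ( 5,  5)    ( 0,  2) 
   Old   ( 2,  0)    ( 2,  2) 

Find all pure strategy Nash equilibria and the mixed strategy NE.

Pure NE: (New, New) and (Old, Old); Mixed NE: p = 0.4, q = 0.4

Work:
Check pure NE:
(New, New): (5, 5) - no unilateral deviation beneficial
(Old, Old): (2, 2) - no unilateral deviation beneficial
Mixed NE: P1 plays New with p = 0.4, P2 plays New with q = 0.4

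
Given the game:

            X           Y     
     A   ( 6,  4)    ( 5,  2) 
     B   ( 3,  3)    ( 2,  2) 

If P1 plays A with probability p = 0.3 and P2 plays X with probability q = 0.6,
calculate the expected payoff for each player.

E[P1] = 3.5, E[P2] = 2.78

Work:
E[P1] = p·q·π₁(A,X) + p·(1-q)·π₁(A,Y) + (1-p)·q·π₁(B,X) + (1-p)·(1-q)·π₁(B,Y)
= 0.3·0.6·6 + 0.3·0.4·5 + 0.7·0.6·3 + 0.7·0.4·2
= 3.5

E[P2] = 2.78 (similar calculation)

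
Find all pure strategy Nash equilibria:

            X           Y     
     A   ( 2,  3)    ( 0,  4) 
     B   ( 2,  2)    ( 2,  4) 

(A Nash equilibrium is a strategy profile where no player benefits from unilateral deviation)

Nash equilibrium: (B, Y)

Work:
Best responses:
  P1 vs X: payoffs [2, 2] → best response A/B (payoff 2)
  P1 vs Y: payoffs [0, 2] → best response B (payoff 2)
  P2 vs A: payoffs [3, 4] → best response Y (payoff 4)
  P2 vs B: payoffs [2, 4] → best response Y (payoff 4)
Mutual best responses: (B,Y) → Nash equilibria.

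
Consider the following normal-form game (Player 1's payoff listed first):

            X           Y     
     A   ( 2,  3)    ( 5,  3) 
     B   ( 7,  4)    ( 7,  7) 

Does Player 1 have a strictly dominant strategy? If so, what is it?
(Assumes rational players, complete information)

Yes, Player 1's strictly dominant strategy is B

Work:
A strategy strictly dominates another if it gives a strictly higher payoff against every opponent action. Compare each pair of P1's strategies column-by-column:
  A vs B: [2 vs 7, 5 vs 7] → A does not strictly dominate B (column X: 2 ≤ 7)
  B vs A: [7 vs 2, 7 vs 5] → B strictly dominates A
B strictly dominates every other strategy → strictly dominant.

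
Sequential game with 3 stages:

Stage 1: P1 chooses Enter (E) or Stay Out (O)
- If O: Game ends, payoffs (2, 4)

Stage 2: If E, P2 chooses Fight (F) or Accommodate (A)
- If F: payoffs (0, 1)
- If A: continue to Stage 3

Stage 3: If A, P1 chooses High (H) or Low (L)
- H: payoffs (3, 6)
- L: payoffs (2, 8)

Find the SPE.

SPE: (E, A, H); Outcome (3, 6)

Work:
Stage 3: P1 chooses H (3 vs 2)
Stage 2: P2: F->1, A->6 (anticipating H). Choose A
Stage 1: P1: O->2, E->3 (anticipating A, H). Choose E
SPE path: E -> A -> H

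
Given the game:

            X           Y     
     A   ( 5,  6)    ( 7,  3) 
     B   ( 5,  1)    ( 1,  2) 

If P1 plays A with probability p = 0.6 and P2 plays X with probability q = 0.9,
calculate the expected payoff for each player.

E[P1] = 4.96, E[P2] = 3.86

Work:
E[P1] = p·q·π₁(A,X) + p·(1-q)·π₁(A,Y) + (1-p)·q·π₁(B,X) + (1-p)·(1-q)·π₁(B,Y)
= 0.6·0.9·5 + 0.6·0.1·7 + 0.4·0.9·5 + 0.4·0.1·1
= 4.96

E[P2] = 3.86 (similar calculation)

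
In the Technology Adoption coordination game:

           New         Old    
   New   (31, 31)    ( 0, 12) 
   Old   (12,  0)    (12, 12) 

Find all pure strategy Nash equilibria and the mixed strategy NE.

Pure NE: (New, New) and (Old, Old); Mixed NE: p = 0.3871, q = 0.3871

Work:
Check pure NE:
(New, New): (31, 31) - no unilateral deviation beneficial
(Old, Old): (12, 12) - no unilateral deviation beneficial
Mixed NE: P1 plays New with p = 0.3871, P2 plays New with q = 0.3871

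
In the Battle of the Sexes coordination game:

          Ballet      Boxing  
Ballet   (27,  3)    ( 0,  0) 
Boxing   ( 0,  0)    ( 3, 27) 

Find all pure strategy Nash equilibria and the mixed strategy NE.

Pure NE: (Ballet, Ballet) and (Boxing, Boxing); Mixed NE: p = 0.9, q = 0.1

Work:
Check pure NE:
(Ballet, Ballet): (27, 3) - no unilateral deviation beneficial
(Boxing, Boxing): (3, 27) - no unilateral deviation beneficial
Mixed NE: P1 plays Ballet with p = 0.9, P2 plays Ballet with q = 0.1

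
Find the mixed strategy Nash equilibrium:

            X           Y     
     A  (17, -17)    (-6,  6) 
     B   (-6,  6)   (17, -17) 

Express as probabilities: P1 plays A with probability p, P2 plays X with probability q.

p = 0.5, q = 0.5

Work:
Find probabilities that make opponent indifferent:
P2 chooses q to make P1 indifferent between A and B
P1 chooses p to make P2 indifferent between X and Y
Mixed NE: P1 plays (A: 0.5, B: 0.5), P2 plays (X: 0.5, Y: 0.5)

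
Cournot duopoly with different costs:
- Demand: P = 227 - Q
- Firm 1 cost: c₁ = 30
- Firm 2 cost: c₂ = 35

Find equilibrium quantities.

q₁* = 67.33, q₂* = 62.33

Work:
Reaction: q₁ = (227 - 30 - q₂)/2
Reaction: q₂ = (227 - 35 - q₁)/2
Solve simultaneously:
q₁* = (227 - 2×30 + 35)/3 = 67.33
q₂* = (227 - 2×35 + 30)/3 = 62.33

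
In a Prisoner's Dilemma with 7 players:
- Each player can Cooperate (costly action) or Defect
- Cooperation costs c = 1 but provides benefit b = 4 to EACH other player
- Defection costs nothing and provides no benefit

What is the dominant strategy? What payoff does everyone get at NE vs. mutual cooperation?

Dominant: Defect; NE payoff = 0; Coop payoff = 23

Work:
Defect dominates (saves cost c = 1, benefit to others is external)
NE: All defect → everyone gets 0
If all cooperate: each receives (6)×4 - 1 = 23
Social dilemma: 23 > 0 but NE gives 0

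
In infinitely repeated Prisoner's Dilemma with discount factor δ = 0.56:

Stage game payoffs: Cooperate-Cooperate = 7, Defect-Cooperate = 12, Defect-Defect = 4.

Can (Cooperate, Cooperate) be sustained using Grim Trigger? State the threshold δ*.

δ* = 0.625; since δ = 0.56 < 0.625, cooperation cannot be sustained

Work:
For Grim Trigger:
Cooperate forever: 7/(1-δ)
Defect then punished: 12 + 4·δ/(1-δ)
Need: 7/(1-δ) ≥ 12 + 4·δ/(1-δ)
Solving: δ ≥ (T-R)/(T-P) = (12-7)/(12-4) = 0.625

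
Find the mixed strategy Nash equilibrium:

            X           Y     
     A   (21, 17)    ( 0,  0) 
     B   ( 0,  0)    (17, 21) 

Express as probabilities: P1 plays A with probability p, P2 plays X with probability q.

p = 0.5526, q = 0.4474

Work:
Find probabilities that make opponent indifferent:
P2 chooses q to make P1 indifferent between A and B
P1 chooses p to make P2 indifferent between X and Y
Mixed NE: P1 plays (A: 0.5526, B: 0.4474), P2 plays (X: 0.4474, Y: 0.5526)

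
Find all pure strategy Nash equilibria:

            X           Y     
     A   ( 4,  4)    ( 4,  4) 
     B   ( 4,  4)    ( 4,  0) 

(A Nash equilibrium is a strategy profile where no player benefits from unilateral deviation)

Nash equilibrium: (A, X), (A, Y), (B, X)

Work:
Best responses:
  P1 vs X: payoffs [4, 4] → best response A/B (payoff 4)
  P1 vs Y: payoffs [4, 4] → best response A/B (payoff 4)
  P2 vs A: payoffs [4, 4] → best response X/Y (payoff 4)
  P2 vs B: payoffs [4, 0] → best response X (payoff 4)
Mutual best responses: (A,X), (A,Y), (B,X) → Nash equilibria.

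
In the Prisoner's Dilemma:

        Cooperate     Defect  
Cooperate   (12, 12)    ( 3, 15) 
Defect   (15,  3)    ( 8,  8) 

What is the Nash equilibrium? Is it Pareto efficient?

(Defect, Defect) is NE; not Pareto efficient

Work:
Defect dominates Cooperate for both players:
If P2 cooperates: Defect (15) > Cooperate (12)
If P2 defects: Defect (8) > Cooperate (3)
NE: (Defect, Defect) with payoff (8, 8)
But (Cooperate, Cooperate) = (12, 12) Pareto dominates (8, 8)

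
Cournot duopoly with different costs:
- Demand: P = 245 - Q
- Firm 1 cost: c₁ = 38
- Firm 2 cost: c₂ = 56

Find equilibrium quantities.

q₁* = 75.0, q₂* = 57.0

Work:
Reaction: q₁ = (245 - 38 - q₂)/2
Reaction: q₂ = (245 - 56 - q₁)/2
Solve simultaneously:
q₁* = (245 - 2×38 + 56)/3 = 75.0
q₂* = (245 - 2×56 + 38)/3 = 57.0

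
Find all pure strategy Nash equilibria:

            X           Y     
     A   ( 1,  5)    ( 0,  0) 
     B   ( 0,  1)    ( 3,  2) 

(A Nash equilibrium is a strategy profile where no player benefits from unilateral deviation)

Nash equilibrium: (A, X), (B, Y)

Work:
Best responses:
  P1 vs X: payoffs [1, 0] → best response A (payoff 1)
  P1 vs Y: payoffs [0, 3] → best response B (payoff 3)
  P2 vs A: payoffs [5, 0] → best response X (payoff 5)
  P2 vs B: payoffs [1, 2] → best response Y (payoff 2)
Mutual best responses: (A,X), (B,Y) → Nash equilibria.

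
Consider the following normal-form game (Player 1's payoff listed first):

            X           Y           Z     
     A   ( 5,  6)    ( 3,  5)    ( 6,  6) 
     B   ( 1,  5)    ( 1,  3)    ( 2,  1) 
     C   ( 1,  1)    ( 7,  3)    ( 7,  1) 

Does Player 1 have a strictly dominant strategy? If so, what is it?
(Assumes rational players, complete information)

No strictly dominant strategy exists for Player 1

Work:
A strategy strictly dominates another if it gives a strictly higher payoff against every opponent action. Compare each pair of P1's strategies column-by-column:
  A vs B: [5 vs 1, 3 vs 1, 6 vs 2] → A strictly dominates B
  A vs C: [5 vs 1, 3 vs 7, 6 vs 7] → A does not strictly dominate C (column Y: 3 ≤ 7)
  B vs A: [1 vs 5, 1 vs 3, 2 vs 6] → B does not strictly dominate A (column X: 1 ≤ 5)
  B vs C: [1 vs 1, 1 vs 7, 2 vs 7] → B does not strictly dominate C (column X: 1 ≤ 1)
  C vs A: [1 vs 5, 7 vs 3, 7 vs 6] → C does not strictly dominate A (column X: 1 ≤ 5)
  C vs B: [1 vs 1, 7 vs 1, 7 vs 2] → C does not strictly dominate B (column X: 1 ≤ 1)
No single strategy strictly dominates all others → no strictly dominant strategy.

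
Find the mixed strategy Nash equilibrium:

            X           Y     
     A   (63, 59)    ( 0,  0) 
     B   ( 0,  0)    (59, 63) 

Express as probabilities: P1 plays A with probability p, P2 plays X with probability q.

p = 0.5164, q = 0.4836

Work:
Find probabilities that make opponent indifferent:
P2 chooses q to make P1 indifferent between A and B
P1 chooses p to make P2 indifferent between X and Y
Mixed NE: P1 plays (A: 0.5164, B: 0.4836), P2 plays (X: 0.4836, Y: 0.5164)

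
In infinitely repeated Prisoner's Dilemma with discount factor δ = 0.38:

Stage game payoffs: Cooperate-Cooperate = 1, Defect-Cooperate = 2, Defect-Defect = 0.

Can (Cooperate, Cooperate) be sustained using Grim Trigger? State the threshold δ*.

δ* = 0.5; since δ = 0.38 < 0.5, cooperation cannot be sustained

Work:
For Grim Trigger:
Cooperate forever: 1/(1-δ)
Defect then punished: 2 + 0·δ/(1-δ)
Need: 1/(1-δ) ≥ 2 + 0·δ/(1-δ)
Solving: δ ≥ (T-R)/(T-P) = (2-1)/(2-0) = 0.5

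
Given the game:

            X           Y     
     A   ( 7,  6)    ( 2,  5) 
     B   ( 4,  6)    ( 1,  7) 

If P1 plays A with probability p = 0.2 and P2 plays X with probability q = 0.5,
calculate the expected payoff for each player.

E[P1] = 2.9, E[P2] = 6.3

Work:
E[P1] = p·q·π₁(A,X) + p·(1-q)·π₁(A,Y) + (1-p)·q·π₁(B,X) + (1-p)·(1-q)·π₁(B,Y)
= 0.2·0.5·7 + 0.2·0.5·2 + 0.8·0.5·4 + 0.8·0.5·1
= 2.9

E[P2] = 6.3 (similar calculation)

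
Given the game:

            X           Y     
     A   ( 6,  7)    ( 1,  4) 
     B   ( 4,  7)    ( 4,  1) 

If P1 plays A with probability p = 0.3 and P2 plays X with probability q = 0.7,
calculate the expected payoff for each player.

E[P1] = 4.15, E[P2] = 5.47

Work:
E[P1] = p·q·π₁(A,X) + p·(1-q)·π₁(A,Y) + (1-p)·q·π₁(B,X) + (1-p)·(1-q)·π₁(B,Y)
= 0.3·0.7·6 + 0.3·0.3·1 + 0.7·0.7·4 + 0.7·0.3·4
= 4.15

E[P2] = 5.47 (similar calculation)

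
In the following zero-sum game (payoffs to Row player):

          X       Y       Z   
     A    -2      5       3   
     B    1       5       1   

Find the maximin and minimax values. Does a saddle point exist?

Maximin = 1, Minimax = 1, Saddle: True

Work:
Row minimums: [-2, 1] → maximin = 1
Column maximums: [1, 5, 3] → minimax = 1
Saddle point exists! Game value = 1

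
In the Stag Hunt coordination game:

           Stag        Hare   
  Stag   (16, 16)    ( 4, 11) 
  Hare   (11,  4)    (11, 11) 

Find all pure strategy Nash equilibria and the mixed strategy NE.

Pure NE: (Stag, Stag) and (Hare, Hare); Mixed NE: p = 0.5833, q = 0.5833

Work:
Check pure NE:
(Stag, Stag): (16, 16) - no unilateral deviation beneficial
(Hare, Hare): (11, 11) - no unilateral deviation beneficial
Mixed NE: P1 plays Stag with p = 0.5833, P2 plays Stag with q = 0.5833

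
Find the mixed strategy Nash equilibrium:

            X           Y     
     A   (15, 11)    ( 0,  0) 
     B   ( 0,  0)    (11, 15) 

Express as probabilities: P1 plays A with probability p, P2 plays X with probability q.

p = 0.5769, q = 0.4231

Work:
Find probabilities that make opponent indifferent:
P2 chooses q to make P1 indifferent between A and B
P1 chooses p to make P2 indifferent between X and Y
Mixed NE: P1 plays (A: 0.5769, B: 0.4231), P2 plays (X: 0.4231, Y: 0.5769)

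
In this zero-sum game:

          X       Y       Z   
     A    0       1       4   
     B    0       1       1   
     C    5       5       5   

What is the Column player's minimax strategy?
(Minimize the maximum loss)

Column should play X or Y or Z (all achieve the minimum), value = 5

Work:
Column player minimizes Row's maximum payoff:
Column X: max payoff to Row = 5
Column Y: max payoff to Row = 5
Column Z: max payoff to Row = 5
Minimum is 5, achieved by columns X, Y, Z (tied).
Each of X or Y or Z is a minimax strategy.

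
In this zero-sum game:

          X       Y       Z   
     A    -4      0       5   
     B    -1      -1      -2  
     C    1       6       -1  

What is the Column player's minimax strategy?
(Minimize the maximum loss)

Column should play X, value = 1

Work:
Column player minimizes Row's maximum payoff:
Column X: max payoff to Row = 1
Column Y: max payoff to Row = 6
Column Z: max payoff to Row = 5
Minimum is 1, achieved by column X.
Minimax strategy: X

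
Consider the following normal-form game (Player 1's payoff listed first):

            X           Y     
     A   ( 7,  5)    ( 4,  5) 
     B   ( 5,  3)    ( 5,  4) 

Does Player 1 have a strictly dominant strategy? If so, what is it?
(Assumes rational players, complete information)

No strictly dominant strategy exists for Player 1

Work:
A strategy strictly dominates another if it gives a strictly higher payoff against every opponent action. Compare each pair of P1's strategies column-by-column:
  A vs B: [7 vs 5, 4 vs 5] → A does not strictly dominate B (column Y: 4 ≤ 5)
  B vs A: [5 vs 7, 5 vs 4] → B does not strictly dominate A (column X: 5 ≤ 7)
No single strategy strictly dominates all others → no strictly dominant strategy.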